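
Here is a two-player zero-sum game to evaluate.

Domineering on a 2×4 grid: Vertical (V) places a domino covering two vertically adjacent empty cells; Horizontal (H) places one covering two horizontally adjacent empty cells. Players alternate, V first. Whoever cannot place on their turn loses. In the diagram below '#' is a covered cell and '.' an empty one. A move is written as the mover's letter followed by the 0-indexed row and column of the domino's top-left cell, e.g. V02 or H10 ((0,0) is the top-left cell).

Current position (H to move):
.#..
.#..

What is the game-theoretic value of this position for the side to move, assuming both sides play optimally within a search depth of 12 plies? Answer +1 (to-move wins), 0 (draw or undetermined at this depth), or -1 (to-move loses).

[.#../.#..] H move#1: H02:+1/.###/.#..*, H12:+1/.#../.###
[.###/.#..] V move#2: V00:-1/####/##..*
[####/##..] H move#3: H12:+1/####/####*
[####/####] end (terminal -1, V#4); searched .#../.#.. to 12

value(.#../.#.., H) = +1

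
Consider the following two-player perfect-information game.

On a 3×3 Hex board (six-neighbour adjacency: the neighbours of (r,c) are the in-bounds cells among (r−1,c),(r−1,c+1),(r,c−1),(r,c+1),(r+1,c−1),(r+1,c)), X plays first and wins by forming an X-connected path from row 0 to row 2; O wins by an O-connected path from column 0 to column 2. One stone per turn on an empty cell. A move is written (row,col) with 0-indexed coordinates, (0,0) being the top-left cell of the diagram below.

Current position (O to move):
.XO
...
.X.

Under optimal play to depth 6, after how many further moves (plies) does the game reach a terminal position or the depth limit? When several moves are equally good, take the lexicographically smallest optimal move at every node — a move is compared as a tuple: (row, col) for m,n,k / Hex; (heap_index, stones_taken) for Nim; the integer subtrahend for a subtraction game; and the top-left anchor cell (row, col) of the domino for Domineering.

PV length from [.XO/.../.X.]: 3 plies

[.XO/.../.X.] O move#1: (0,0):-1/OXO/.../.X., (1,0):-1/.XO/O../.X., (1,1):+1/.XO/.O./.X.*, (1,2):-1/.XO/..O/.X., (2,0):-1/.XO/.../OX., (2,2):-1/.XO/.../.XO
[.XO/.O./.X.] X move#2: (0,0):-1/XXO/.O./.X.*, (1,0):-1/.XO/XO./.X., (1,2):-1/.XO/.OX/.X., (2,0):-1/.XO/.O./XX., (2,2):-1/.XO/.O./.XX
[XXO/.O./.X.] O move#3: (1,0):+1/XXO/OO./.X.*, (1,2):+1/XXO/.OO/.X., (2,0):+1/XXO/.O./OX., (2,2):+1/XXO/.O./.XO
[XXO/OO./.X.] end (terminal -1, X#4); searched .XO/.../.X. to 6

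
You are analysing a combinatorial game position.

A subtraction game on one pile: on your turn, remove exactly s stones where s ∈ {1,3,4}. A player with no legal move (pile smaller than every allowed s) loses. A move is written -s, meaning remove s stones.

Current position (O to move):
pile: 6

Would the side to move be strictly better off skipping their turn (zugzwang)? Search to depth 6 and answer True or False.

[6] O move#1: -1:-1/5, -3:-1/3, -4:+1/2*
[2] X move#2: -1:-1/1*
[1] O move#3: -1:+1/0*
[0] end (terminal -1, X#4); searched 6 to 6
if O skipped the turn, X would face:
~ [6] X move#1: -1:-1/5, -3:-1/3, -4:+1/2*
~ [2] O move#2: -1:-1/1*
~ [1] X move#3: -1:+1/0*
~ [0] end (terminal -1, O#4); searched 6 to 6
compare (O): move=+1 vs pass=-1

zugzwang(6, O) = False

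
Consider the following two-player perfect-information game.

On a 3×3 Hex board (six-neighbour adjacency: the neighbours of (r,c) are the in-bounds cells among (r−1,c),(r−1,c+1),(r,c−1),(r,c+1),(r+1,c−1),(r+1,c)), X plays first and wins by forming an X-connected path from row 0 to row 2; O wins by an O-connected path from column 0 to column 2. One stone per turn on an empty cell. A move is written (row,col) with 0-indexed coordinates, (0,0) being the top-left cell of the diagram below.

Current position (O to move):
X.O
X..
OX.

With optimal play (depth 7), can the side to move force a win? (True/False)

O winning at [X.O/X../OX.]: True

p1 O@[X.O/X../OX.]: (0,1)[XOO/X../OX.]-1 (1,1)[X.O/XO./OX.]+1* (1,2)[X.O/X.O/OX.]-1 (2,2)[X.O/X../OXO]-1
p2 X@[X.O/XO./OX.] terminal -1; root [X.O/X../OX.] d7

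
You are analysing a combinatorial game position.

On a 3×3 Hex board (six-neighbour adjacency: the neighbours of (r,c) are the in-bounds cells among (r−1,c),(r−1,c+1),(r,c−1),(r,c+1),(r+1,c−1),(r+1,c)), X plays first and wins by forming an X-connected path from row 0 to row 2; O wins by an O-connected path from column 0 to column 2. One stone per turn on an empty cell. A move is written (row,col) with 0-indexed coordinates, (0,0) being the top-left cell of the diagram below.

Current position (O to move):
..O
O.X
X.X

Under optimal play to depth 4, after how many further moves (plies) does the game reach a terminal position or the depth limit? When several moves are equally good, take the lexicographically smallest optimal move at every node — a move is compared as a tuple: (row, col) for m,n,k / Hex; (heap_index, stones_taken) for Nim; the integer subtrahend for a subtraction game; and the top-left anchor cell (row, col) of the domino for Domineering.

p1 O@[..O/O.X/X.X]: (0,0)[O.O/O.X/X.X]+1* (0,1)[.OO/O.X/X.X]+1 (1,1)[..O/OOX/X.X]+1 (2,1)[..O/O.X/XOX]+1
p2 X@[O.O/O.X/X.X]: (0,1)[OXO/O.X/X.X]-1* (1,1)[O.O/OXX/X.X]-1 (2,1)[O.O/O.X/XXX]-1
p3 O@[OXO/O.X/X.X]: (1,1)[OXO/OOX/X.X]+1* (2,1)[OXO/O.X/XOX]-1
p4 X@[OXO/OOX/X.X] terminal -1; root [..O/O.X/X.X] d4

PV length from [..O/O.X/X.X]: 3 plies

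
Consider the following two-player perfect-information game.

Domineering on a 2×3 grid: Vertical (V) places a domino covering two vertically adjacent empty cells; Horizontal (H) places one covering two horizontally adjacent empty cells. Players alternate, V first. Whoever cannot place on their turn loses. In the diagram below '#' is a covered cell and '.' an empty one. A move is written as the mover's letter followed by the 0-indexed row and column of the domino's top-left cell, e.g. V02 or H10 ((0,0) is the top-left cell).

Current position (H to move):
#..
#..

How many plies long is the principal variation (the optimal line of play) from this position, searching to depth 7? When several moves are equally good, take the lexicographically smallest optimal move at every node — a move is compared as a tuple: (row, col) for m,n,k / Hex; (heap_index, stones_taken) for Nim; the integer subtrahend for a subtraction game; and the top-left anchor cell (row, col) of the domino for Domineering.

ply 1, H at #../#.. | H01=+1→###/#..*; H11=+1→#../###
ply 2: ###/#.. is terminal -1 (V); from #../#.. depth 7

PV length from [#../#..]: 1 ply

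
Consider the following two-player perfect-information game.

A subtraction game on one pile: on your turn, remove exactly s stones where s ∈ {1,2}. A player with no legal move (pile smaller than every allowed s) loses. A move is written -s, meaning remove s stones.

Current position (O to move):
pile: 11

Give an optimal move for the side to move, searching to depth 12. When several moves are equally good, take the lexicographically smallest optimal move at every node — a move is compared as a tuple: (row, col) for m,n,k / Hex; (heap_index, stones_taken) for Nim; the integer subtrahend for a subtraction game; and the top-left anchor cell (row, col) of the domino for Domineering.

p1 O@[11]: -1[10]-1 -2[9]+1*
p2 X@[9]: -1[8]-1* -2[7]-1
p3 O@[8]: -1[7]-1 -2[6]+1*
p4 X@[6]: -1[5]-1* -2[4]-1
p5 O@[5]: -1[4]-1 -2[3]+1*
p6 X@[3]: -1[2]-1* -2[1]-1
p7 O@[2]: -1[1]-1 -2[0]+1*
p8 X@[0] terminal -1; root [11] d12

O's best at [11]: -2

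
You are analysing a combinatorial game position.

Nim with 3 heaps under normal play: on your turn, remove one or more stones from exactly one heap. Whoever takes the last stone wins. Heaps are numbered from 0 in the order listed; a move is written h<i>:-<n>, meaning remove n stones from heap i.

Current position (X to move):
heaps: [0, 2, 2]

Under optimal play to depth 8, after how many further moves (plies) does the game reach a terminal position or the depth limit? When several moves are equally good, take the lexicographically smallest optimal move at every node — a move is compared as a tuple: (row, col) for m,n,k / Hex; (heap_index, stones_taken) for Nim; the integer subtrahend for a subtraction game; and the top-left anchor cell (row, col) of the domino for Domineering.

p1 X@[(0,2,2)]: h1:-1[(0,1,2)]-1* h1:-2[(0,0,2)]-1 h2:-1[(0,2,1)]-1 h2:-2[(0,2,0)]-1
p2 O@[(0,1,2)]: h1:-1[(0,0,2)]-1 h2:-1[(0,1,1)]+1* h2:-2[(0,1,0)]-1
p3 X@[(0,1,1)]: h1:-1[(0,0,1)]-1* h2:-1[(0,1,0)]-1
p4 O@[(0,0,1)]: h2:-1[(0,0,0)]+1*
p5 X@[(0,0,0)] terminal -1; root [(0,2,2)] d8

PV length from [(0,2,2)]: 4 plies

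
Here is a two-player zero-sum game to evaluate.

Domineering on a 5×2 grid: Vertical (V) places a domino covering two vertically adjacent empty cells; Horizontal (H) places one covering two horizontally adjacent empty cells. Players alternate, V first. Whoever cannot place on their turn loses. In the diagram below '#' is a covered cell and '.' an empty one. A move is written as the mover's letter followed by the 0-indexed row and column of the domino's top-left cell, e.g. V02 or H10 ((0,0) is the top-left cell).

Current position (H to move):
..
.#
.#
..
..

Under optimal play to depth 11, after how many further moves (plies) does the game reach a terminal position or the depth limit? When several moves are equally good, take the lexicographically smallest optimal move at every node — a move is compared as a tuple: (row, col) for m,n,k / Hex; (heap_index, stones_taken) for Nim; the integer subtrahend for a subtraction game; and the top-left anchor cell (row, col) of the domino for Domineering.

p1 H@[../.#/.#/../..]: H00[##/.#/.#/../..]-1 H30[../.#/.#/##/..]+1* H40[../.#/.#/../##]+1
p2 V@[../.#/.#/##/..]: V00[#./##/.#/##/..]-1* V10[../##/##/##/..]-1
p3 H@[#./##/.#/##/..]: H40[#./##/.#/##/##]+1*
p4 V@[#./##/.#/##/##] terminal -1; root [../.#/.#/../..] d11

PV length from [../.#/.#/../..]: 3 plies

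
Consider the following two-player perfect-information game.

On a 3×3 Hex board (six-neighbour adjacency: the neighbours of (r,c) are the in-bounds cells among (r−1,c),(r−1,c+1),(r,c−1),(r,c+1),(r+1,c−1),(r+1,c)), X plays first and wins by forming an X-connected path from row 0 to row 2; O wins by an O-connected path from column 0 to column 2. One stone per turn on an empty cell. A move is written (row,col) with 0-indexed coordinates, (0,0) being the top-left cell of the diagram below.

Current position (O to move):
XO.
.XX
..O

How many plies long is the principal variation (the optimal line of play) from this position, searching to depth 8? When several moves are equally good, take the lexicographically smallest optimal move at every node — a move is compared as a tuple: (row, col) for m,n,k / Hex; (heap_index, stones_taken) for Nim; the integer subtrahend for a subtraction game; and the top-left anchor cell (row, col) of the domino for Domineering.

[XO./.XX/..O] O move#1: (0,2):-1/XOO/.XX/..O*, (1,0):-1/XO./OXX/..O, (2,0):-1/XO./.XX/O.O, (2,1):-1/XO./.XX/.OO
[XOO/.XX/..O] X move#2: (1,0):+1/XOO/XXX/..O*, (2,0):-1/XOO/.XX/X.O, (2,1):-1/XOO/.XX/.XO
[XOO/XXX/..O] O move#3: (2,0):-1/XOO/XXX/O.O*, (2,1):-1/XOO/XXX/.OO
[XOO/XXX/O.O] X move#4: (2,1):+1/XOO/XXX/OXO*
[XOO/XXX/OXO] end (terminal -1, O#5); searched XO./.XX/..O to 8

PV length from [XO./.XX/..O]: 4 plies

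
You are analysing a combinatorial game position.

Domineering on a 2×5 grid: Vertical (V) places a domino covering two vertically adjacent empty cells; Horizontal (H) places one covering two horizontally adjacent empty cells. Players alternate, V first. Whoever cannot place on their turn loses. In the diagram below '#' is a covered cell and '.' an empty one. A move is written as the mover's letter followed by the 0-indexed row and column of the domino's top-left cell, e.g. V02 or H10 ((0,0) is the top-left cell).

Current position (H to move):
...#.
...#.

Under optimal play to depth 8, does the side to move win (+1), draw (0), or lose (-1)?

value(...#./...#., H) = -1

ply 1, H at ...#./...#. | H00=-1→##.#./...#.*; H01=-1→.###./...#.; H10=-1→...#./##.#.; H11=-1→...#./.###.
ply 2, V at ##.#./...#. | V02=+1→####./..##.*; V04=-1→##.##/...##
ply 3, H at ####./..##. | H10=-1→####./####.*
ply 4, V at ####./####. | V04=+1→#####/#####*
ply 5: #####/##### is terminal -1 (H); from ...#./...#. depth 8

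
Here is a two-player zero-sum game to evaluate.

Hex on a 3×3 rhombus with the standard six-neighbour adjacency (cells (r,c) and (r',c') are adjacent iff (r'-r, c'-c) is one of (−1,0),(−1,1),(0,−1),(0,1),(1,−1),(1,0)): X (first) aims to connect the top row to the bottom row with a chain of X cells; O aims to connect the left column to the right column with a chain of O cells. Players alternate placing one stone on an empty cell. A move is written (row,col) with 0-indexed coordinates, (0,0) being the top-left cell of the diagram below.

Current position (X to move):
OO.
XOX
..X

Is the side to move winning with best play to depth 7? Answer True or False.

ply 1, X at OO./XOX/..X | (0,2)=+1→OOX/XOX/..X*; (2,0)=-1→OO./XOX/X.X; (2,1)=-1→OO./XOX/.XX
ply 2: OOX/XOX/..X is terminal -1 (O); from OO./XOX/..X depth 7

X winning at [OO./XOX/..X]: True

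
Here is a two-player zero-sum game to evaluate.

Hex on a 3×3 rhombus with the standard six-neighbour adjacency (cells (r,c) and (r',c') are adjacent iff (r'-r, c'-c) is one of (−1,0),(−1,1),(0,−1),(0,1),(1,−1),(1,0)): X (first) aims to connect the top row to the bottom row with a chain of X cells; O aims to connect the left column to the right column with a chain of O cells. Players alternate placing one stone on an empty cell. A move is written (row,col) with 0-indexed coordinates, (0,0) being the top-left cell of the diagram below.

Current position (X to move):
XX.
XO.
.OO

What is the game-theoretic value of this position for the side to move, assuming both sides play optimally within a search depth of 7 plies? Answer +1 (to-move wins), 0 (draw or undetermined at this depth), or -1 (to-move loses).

value(XX./XO./.OO, X) = +1

[XX./XO./.OO] X move#1: (0,2):-1/XXX/XO./.OO, (1,2):-1/XX./XOX/.OO, (2,0):+1/XX./XO./XOO*
[XX./XO./XOO] end (terminal -1, O#2); searched XX./XO./.OO to 7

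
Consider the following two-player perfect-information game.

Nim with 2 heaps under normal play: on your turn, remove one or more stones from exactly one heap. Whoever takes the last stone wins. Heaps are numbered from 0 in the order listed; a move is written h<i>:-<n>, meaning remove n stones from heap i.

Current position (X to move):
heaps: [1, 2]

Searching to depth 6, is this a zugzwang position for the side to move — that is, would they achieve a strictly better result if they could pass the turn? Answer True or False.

ply 1, X at (1,2) | h0:-1=-1→(0,2); h1:-1=+1→(1,1)*; h1:-2=-1→(1,0)
ply 2, O at (1,1) | h0:-1=-1→(0,1)*; h1:-1=-1→(1,0)
ply 3, X at (0,1) | h1:-1=+1→(0,0)*
ply 4: (0,0) is terminal -1 (O); from (1,2) depth 6
pass branch (O moves first from the same position):
  | ply 1, O at (1,2) | h0:-1=-1→(0,2); h1:-1=+1→(1,1)*; h1:-2=-1→(1,0)
  | ply 2, X at (1,1) | h0:-1=-1→(0,1)*; h1:-1=-1→(1,0)
  | ply 3, O at (0,1) | h1:-1=+1→(0,0)*
  | ply 4: (0,0) is terminal -1 (X); from (1,2) depth 6
X moving scores +1; X passing scores -1

zugzwang((1,2), X) = False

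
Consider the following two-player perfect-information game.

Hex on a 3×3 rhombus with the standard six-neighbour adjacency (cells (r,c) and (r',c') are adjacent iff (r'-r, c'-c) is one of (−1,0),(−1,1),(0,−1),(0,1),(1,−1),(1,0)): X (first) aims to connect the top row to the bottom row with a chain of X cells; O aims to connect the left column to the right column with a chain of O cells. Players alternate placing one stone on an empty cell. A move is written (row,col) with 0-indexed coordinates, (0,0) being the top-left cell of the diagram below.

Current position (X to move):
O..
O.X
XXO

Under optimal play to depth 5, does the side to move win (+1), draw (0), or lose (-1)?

value(O../O.X/XXO, X) = +1

p1 X@[O../O.X/XXO]: (0,1)[OX./O.X/XXO]+1* (0,2)[O.X/O.X/XXO]+1 (1,1)[O../OXX/XXO]+1
p2 O@[OX./O.X/XXO]: (0,2)[OXO/O.X/XXO]-1* (1,1)[OX./OOX/XXO]-1
p3 X@[OXO/O.X/XXO]: (1,1)[OXO/OXX/XXO]+1*
p4 O@[OXO/OXX/XXO] terminal -1; root [O../O.X/XXO] d5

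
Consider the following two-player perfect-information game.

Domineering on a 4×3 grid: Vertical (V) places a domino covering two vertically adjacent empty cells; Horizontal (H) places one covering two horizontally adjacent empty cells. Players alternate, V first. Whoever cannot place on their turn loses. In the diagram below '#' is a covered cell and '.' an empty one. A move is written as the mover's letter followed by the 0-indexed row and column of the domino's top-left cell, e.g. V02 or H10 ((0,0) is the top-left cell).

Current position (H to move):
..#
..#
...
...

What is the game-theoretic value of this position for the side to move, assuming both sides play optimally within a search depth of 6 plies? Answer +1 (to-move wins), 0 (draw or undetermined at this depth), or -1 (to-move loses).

ply 1, H at ..#/..#/.../... | H00=-1→###/..#/.../...*; H10=-1→..#/###/.../...; H20=-1→..#/..#/##./...; H21=-1→..#/..#/.##/...; H30=-1→..#/..#/.../##.; H31=-1→..#/..#/.../.##
ply 2, V at ###/..#/.../... | V10=-1→###/#.#/#../...; V11=+1→###/.##/.#./...*; V20=-1→###/..#/#../#..; V21=+1→###/..#/.#./.#.; V22=-1→###/..#/..#/..#
ply 3, H at ###/.##/.#./... | H30=-1→###/.##/.#./##.*; H31=-1→###/.##/.#./.##
ply 4, V at ###/.##/.#./##. | V10=+1→###/###/##./##.*; V22=+1→###/.##/.##/###
ply 5: ###/###/##./##. is terminal -1 (H); from ..#/..#/.../... depth 6

value(..#/..#/.../..., H) = -1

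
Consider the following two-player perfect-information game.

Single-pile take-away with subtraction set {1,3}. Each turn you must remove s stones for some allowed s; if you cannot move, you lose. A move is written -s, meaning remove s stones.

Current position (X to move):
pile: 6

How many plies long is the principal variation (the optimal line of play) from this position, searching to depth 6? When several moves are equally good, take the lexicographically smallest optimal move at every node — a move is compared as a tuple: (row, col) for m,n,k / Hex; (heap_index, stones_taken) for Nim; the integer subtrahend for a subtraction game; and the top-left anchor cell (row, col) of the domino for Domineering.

PV length from [6]: 6 plies

p1 X@[6]: -1[5]-1* -3[3]-1
p2 O@[5]: -1[4]+1* -3[2]+1
p3 X@[4]: -1[3]-1* -3[1]-1
p4 O@[3]: -1[2]+1* -3[0]+1
p5 X@[2]: -1[1]-1*
p6 O@[1]: -1[0]+1*
p7 X@[0] terminal -1; root [6] d6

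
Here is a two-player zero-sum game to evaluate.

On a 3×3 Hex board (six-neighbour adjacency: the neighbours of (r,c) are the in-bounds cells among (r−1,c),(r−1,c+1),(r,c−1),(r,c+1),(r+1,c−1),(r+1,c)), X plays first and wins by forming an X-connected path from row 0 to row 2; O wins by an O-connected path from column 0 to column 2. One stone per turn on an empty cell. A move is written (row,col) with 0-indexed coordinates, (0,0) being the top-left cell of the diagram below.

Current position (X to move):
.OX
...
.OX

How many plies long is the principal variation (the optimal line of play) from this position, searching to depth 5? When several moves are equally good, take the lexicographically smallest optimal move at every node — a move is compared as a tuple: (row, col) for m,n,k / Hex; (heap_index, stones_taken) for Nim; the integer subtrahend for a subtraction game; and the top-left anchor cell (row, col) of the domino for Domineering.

ply 1, X at .OX/.../.OX | (0,0)=+1→XOX/.../.OX*; (1,0)=+1→.OX/X../.OX; (1,1)=+1→.OX/.X./.OX; (1,2)=+1→.OX/..X/.OX; (2,0)=+1→.OX/.../XOX
ply 2, O at XOX/.../.OX | (1,0)=-1→XOX/O../.OX*; (1,1)=-1→XOX/.O./.OX; (1,2)=-1→XOX/..O/.OX; (2,0)=-1→XOX/.../OOX
ply 3, X at XOX/O../.OX | (1,1)=+1→XOX/OX./.OX*; (1,2)=+1→XOX/O.X/.OX; (2,0)=+1→XOX/O../XOX
ply 4, O at XOX/OX./.OX | (1,2)=-1→XOX/OXO/.OX*; (2,0)=-1→XOX/OX./OOX
ply 5, X at XOX/OXO/.OX | (2,0)=+1→XOX/OXO/XOX*
ply 6: XOX/OXO/XOX is terminal -1 (O); from .OX/.../.OX depth 5

PV length from [.OX/.../.OX]: 5 plies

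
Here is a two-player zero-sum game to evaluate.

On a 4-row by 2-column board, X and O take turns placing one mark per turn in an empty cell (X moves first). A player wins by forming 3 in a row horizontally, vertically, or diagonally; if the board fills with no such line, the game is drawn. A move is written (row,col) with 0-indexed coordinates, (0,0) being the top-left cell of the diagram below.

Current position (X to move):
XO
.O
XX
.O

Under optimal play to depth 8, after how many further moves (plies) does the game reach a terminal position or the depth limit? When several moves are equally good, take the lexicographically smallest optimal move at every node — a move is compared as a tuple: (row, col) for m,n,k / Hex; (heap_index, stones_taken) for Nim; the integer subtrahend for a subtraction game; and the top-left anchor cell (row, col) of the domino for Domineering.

p1 X@[XO/.O/XX/.O]: (1,0)[XO/XO/XX/.O]+1* (3,0)[XO/.O/XX/XO]+0
p2 O@[XO/XO/XX/.O] terminal -1; root [XO/.O/XX/.O] d8

PV length from [XO/.O/XX/.O]: 1 ply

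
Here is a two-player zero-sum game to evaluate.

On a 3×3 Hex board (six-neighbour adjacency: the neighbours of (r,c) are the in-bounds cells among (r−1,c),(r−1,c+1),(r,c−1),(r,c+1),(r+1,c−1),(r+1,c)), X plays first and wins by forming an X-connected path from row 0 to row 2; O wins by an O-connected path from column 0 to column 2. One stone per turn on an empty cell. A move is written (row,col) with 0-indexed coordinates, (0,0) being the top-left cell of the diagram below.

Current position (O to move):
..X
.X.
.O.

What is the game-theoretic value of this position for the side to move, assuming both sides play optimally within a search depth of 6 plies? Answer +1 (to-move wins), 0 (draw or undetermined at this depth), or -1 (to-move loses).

p1 O@[..X/.X./.O.]: (0,0)[O.X/.X./.O.]-1 (0,1)[.OX/.X./.O.]-1 (1,0)[..X/OX./.O.]-1 (1,2)[..X/.XO/.O.]-1 (2,0)[..X/.X./OO.]+1* (2,2)[..X/.X./.OO]-1
p2 X@[..X/.X./OO.]: (0,0)[X.X/.X./OO.]-1* (0,1)[.XX/.X./OO.]-1 (1,0)[..X/XX./OO.]-1 (1,2)[..X/.XX/OO.]-1 (2,2)[..X/.X./OOX]-1
p3 O@[X.X/.X./OO.]: (0,1)[XOX/.X./OO.]+1* (1,0)[X.X/OX./OO.]+1 (1,2)[X.X/.XO/OO.]+1 (2,2)[X.X/.X./OOO]+1
p4 X@[XOX/.X./OO.]: (1,0)[XOX/XX./OO.]-1* (1,2)[XOX/.XX/OO.]-1 (2,2)[XOX/.X./OOX]-1
p5 O@[XOX/XX./OO.]: (1,2)[XOX/XXO/OO.]+1* (2,2)[XOX/XX./OOO]+1
p6 X@[XOX/XXO/OO.] terminal -1; root [..X/.X./.O.] d6

value(..X/.X./.O., O) = +1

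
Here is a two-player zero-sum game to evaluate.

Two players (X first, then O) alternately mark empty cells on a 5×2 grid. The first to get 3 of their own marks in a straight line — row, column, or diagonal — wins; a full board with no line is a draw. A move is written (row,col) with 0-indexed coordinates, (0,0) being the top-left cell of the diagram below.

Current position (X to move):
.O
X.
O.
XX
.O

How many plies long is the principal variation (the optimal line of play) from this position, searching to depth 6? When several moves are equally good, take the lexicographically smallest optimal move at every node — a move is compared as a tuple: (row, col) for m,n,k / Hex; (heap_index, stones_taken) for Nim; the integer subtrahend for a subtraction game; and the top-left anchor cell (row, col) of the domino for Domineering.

ply 1, X at .O/X./O./XX/.O | (0,0)=+0→XO/X./O./XX/.O*; (1,1)=+0→.O/XX/O./XX/.O; (2,1)=+0→.O/X./OX/XX/.O; (4,0)=+0→.O/X./O./XX/XO
ply 2, O at XO/X./O./XX/.O | (1,1)=+0→XO/XO/O./XX/.O*; (2,1)=+0→XO/X./OO/XX/.O; (4,0)=+0→XO/X./O./XX/OO
ply 3, X at XO/XO/O./XX/.O | (2,1)=+0→XO/XO/OX/XX/.O*; (4,0)=-1→XO/XO/O./XX/XO
ply 4, O at XO/XO/OX/XX/.O | (4,0)=+0→XO/XO/OX/XX/OO*
ply 5: XO/XO/OX/XX/OO is terminal +0 (X); from .O/X./O./XX/.O depth 6

PV length from [.O/X./O./XX/.O]: 4 plies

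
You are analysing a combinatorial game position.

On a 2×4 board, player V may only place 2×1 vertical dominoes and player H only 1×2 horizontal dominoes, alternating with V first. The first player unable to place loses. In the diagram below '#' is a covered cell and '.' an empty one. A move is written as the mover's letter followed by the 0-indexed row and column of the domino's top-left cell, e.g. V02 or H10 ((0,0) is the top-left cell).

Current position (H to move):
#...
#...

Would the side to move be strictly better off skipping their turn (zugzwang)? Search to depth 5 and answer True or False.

zugzwang(#.../#..., H) = False

[#.../#...] H move#1: H01:+1/###./#...*, H02:+1/#.##/#..., H11:+1/#.../###., H12:+1/#.../#.##
[###./#...] V move#2: V03:-1/####/#..#*
[####/#..#] H move#3: H11:+1/####/####*
[####/####] end (terminal -1, V#4); searched #.../#... to 5
if H skipped the turn, V would face:
~ [#.../#...] V move#1: V01:-1/##../##.., V02:+1/#.#./#.#.*, V03:-1/#..#/#..#
~ [#.#./#.#.] end (terminal -1, H#2); searched #.../#... to 5
compare (H): move=+1 vs pass=-1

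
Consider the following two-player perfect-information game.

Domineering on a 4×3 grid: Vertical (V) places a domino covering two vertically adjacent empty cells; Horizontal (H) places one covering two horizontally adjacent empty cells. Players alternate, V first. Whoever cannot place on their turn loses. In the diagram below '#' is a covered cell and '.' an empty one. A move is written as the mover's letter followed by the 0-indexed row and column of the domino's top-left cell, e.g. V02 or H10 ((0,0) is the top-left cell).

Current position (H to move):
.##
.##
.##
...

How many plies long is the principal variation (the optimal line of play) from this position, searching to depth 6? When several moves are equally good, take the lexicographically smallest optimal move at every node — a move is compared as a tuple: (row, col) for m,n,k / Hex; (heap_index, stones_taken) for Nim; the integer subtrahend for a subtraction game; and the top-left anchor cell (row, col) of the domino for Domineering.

PV length from [.##/.##/.##/...]: 2 plies

ply 1, H at .##/.##/.##/... | H30=-1→.##/.##/.##/##.*; H31=-1→.##/.##/.##/.##
ply 2, V at .##/.##/.##/##. | V00=+1→###/###/.##/##.*; V10=+1→.##/###/###/##.
ply 3: ###/###/.##/##. is terminal -1 (H); from .##/.##/.##/... depth 6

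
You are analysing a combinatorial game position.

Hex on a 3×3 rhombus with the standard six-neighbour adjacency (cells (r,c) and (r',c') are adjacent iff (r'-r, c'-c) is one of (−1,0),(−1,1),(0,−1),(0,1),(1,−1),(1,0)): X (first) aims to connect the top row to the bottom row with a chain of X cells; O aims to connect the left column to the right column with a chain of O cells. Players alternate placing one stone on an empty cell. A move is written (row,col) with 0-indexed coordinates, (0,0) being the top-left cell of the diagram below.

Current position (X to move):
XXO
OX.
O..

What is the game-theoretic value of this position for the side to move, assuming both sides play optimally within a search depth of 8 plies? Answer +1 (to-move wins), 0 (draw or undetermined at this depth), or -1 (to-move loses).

value(XXO/OX./O.., X) = +1

ply 1, X at XXO/OX./O.. | (1,2)=+1→XXO/OXX/O..*; (2,1)=+1→XXO/OX./OX.; (2,2)=+1→XXO/OX./O.X
ply 2, O at XXO/OXX/O.. | (2,1)=-1→XXO/OXX/OO.*; (2,2)=-1→XXO/OXX/O.O
ply 3, X at XXO/OXX/OO. | (2,2)=+1→XXO/OXX/OOX*
ply 4: XXO/OXX/OOX is terminal -1 (O); from XXO/OX./O.. depth 8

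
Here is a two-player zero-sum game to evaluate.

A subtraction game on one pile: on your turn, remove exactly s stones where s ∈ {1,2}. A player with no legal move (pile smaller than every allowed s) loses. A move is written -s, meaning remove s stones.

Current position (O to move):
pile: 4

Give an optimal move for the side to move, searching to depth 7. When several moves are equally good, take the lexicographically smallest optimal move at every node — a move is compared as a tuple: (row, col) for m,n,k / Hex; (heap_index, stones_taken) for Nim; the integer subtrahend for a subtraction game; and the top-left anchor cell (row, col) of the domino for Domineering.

p1 O@[4]: -1[3]+1* -2[2]-1
p2 X@[3]: -1[2]-1* -2[1]-1
p3 O@[2]: -1[1]-1 -2[0]+1*
p4 X@[0] terminal -1; root [4] d7

O's best at [4]: -1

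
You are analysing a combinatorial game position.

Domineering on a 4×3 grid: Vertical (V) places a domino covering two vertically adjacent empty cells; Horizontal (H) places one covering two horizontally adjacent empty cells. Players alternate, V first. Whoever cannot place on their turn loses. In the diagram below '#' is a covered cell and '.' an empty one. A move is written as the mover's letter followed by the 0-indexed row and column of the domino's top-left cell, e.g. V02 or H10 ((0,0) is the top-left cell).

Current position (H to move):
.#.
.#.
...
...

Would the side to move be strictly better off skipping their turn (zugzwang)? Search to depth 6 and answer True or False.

zugzwang(.#./.#./.../..., H) = False

ply 1, H at .#./.#./.../... | H20=-1→.#./.#./##./...*; H21=-1→.#./.#./.##/...; H30=-1→.#./.#./.../##.; H31=-1→.#./.#./.../.##
ply 2, V at .#./.#./##./... | V00=+1→##./##./##./...*; V02=+1→.##/.##/##./...; V12=+1→.#./.##/###/...; V22=+1→.#./.#./###/..#
ply 3, H at ##./##./##./... | H30=-1→##./##./##./##.*; H31=-1→##./##./##./.##
ply 4, V at ##./##./##./##. | V02=+1→###/###/##./##.*; V12=+1→##./###/###/##.; V22=+1→##./##./###/###
ply 5: ###/###/##./##. is terminal -1 (H); from .#./.#./.../... depth 6
if H skipped the turn, V would face:
~ ply 1, V at .#./.#./.../... | V00=+1→##./##./.../...*; V02=+1→.##/.##/.../...; V10=-1→.#./##./#../...; V12=-1→.#./.##/..#/...; V20=+1→.#./.#./#../#..; V21=+1→.#./.#./.#./.#.; V22=+1→.#./.#./..#/..#
~ ply 2, H at ##./##./.../... | H20=-1→##./##./##./...*; H21=-1→##./##./.##/...; H30=-1→##./##./.../##.; H31=-1→##./##./.../.##
~ ply 3, V at ##./##./##./... | V02=-1→###/###/##./...; V12=-1→##./###/###/...; V22=+1→##./##./###/..#*
~ ply 4, H at ##./##./###/..# | H30=-1→##./##./###/###*
~ ply 5, V at ##./##./###/### | V02=+1→###/###/###/###*
~ ply 6: ###/###/###/### is terminal -1 (H); from .#./.#./.../... depth 6
compare (H): move=-1 vs pass=-1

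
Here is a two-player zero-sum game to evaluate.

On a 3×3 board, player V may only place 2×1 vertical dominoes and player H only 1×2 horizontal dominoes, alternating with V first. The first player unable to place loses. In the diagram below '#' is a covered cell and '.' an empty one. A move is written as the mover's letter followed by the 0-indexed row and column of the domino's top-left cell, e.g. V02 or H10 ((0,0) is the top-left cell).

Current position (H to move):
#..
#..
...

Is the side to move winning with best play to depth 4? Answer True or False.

H winning at [#../#../...]: True

p1 H@[#../#../...]: H01[###/#../...]-1 H11[#../###/...]+1* H20[#../#../##.]-1 H21[#../#../.##]-1
p2 V@[#../###/...] terminal -1; root [#../#../...] d4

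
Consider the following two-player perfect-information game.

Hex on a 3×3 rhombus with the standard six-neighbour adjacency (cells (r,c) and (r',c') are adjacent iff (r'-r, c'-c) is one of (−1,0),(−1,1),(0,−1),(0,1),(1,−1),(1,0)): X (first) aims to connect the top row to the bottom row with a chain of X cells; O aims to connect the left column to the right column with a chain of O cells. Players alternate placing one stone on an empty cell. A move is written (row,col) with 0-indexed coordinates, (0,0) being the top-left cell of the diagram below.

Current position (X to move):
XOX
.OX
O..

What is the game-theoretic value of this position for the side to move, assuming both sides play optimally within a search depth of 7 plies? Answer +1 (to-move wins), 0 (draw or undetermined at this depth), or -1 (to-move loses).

value(XOX/.OX/O.., X) = +1

p1 X@[XOX/.OX/O..]: (1,0)[XOX/XOX/O..]+1* (2,1)[XOX/.OX/OX.]+1 (2,2)[XOX/.OX/O.X]+1
p2 O@[XOX/XOX/O..]: (2,1)[XOX/XOX/OO.]-1* (2,2)[XOX/XOX/O.O]-1
p3 X@[XOX/XOX/OO.]: (2,2)[XOX/XOX/OOX]+1*
p4 O@[XOX/XOX/OOX] terminal -1; root [XOX/.OX/O..] d7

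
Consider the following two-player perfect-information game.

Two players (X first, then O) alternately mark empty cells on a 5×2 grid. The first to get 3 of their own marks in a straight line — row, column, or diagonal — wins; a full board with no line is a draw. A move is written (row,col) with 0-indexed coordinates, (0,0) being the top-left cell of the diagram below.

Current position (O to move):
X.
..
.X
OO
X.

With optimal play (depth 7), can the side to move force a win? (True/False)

O winning at [X./../.X/OO/X.]: False

[X./../.X/OO/X.] O move#1: (0,1):+0/XO/../.X/OO/X.*, (1,0):+0/X./O./.X/OO/X., (1,1):+0/X./.O/.X/OO/X., (2,0):+0/X./../OX/OO/X., (4,1):+0/X./../.X/OO/XO
[XO/../.X/OO/X.] X move#2: (1,0):+0/XO/X./.X/OO/X.*, (1,1):+0/XO/.X/.X/OO/X., (2,0):+0/XO/../XX/OO/X., (4,1):+0/XO/../.X/OO/XX
[XO/X./.X/OO/X.] O move#3: (1,1):-1/XO/XO/.X/OO/X., (2,0):+0/XO/X./OX/OO/X.*, (4,1):-1/XO/X./.X/OO/XO
[XO/X./OX/OO/X.] X move#4: (1,1):+0/XO/XX/OX/OO/X.*, (4,1):+0/XO/X./OX/OO/XX
[XO/XX/OX/OO/X.] O move#5: (4,1):+0/XO/XX/OX/OO/XO*
[XO/XX/OX/OO/XO] end (terminal +0, X#6); searched X./../.X/OO/X. to 7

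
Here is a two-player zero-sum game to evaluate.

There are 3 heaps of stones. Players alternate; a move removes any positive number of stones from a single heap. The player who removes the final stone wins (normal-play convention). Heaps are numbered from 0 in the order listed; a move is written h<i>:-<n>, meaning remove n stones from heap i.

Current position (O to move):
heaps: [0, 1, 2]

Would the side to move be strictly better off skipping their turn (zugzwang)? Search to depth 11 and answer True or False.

zugzwang((0,1,2), O) = False

ply 1, O at (0,1,2) | h1:-1=-1→(0,0,2); h2:-1=+1→(0,1,1)*; h2:-2=-1→(0,1,0)
ply 2, X at (0,1,1) | h1:-1=-1→(0,0,1)*; h2:-1=-1→(0,1,0)
ply 3, O at (0,0,1) | h2:-1=+1→(0,0,0)*
ply 4: (0,0,0) is terminal -1 (X); from (0,1,2) depth 11
pass branch (X moves first from the same position):
  | ply 1, X at (0,1,2) | h1:-1=-1→(0,0,2); h2:-1=+1→(0,1,1)*; h2:-2=-1→(0,1,0)
  | ply 2, O at (0,1,1) | h1:-1=-1→(0,0,1)*; h2:-1=-1→(0,1,0)
  | ply 3, X at (0,0,1) | h2:-1=+1→(0,0,0)*
  | ply 4: (0,0,0) is terminal -1 (O); from (0,1,2) depth 11
O moving scores +1; O passing scores -1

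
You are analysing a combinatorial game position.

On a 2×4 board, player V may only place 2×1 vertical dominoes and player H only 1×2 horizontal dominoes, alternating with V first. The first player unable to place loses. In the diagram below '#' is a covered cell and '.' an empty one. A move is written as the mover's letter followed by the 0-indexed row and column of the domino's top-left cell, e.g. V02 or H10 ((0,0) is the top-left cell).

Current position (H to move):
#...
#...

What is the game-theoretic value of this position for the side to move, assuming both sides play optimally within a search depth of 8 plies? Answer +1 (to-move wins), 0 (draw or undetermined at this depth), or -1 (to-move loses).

value(#.../#..., H) = +1

[#.../#...] H move#1: H01:+1/###./#...*, H02:+1/#.##/#..., H11:+1/#.../###., H12:+1/#.../#.##
[###./#...] V move#2: V03:-1/####/#..#*
[####/#..#] H move#3: H11:+1/####/####*
[####/####] end (terminal -1, V#4); searched #.../#... to 8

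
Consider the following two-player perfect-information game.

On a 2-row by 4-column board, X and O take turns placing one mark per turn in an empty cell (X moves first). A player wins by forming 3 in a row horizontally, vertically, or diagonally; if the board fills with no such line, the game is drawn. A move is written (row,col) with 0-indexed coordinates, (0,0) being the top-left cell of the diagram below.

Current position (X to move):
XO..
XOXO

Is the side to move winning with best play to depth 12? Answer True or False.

X winning at [XO../XOXO]: False

p1 X@[XO../XOXO]: (0,2)[XOX./XOXO]+0* (0,3)[XO.X/XOXO]+0
p2 O@[XOX./XOXO]: (0,3)[XOXO/XOXO]+0*
p3 X@[XOXO/XOXO] terminal +0; root [XO../XOXO] d12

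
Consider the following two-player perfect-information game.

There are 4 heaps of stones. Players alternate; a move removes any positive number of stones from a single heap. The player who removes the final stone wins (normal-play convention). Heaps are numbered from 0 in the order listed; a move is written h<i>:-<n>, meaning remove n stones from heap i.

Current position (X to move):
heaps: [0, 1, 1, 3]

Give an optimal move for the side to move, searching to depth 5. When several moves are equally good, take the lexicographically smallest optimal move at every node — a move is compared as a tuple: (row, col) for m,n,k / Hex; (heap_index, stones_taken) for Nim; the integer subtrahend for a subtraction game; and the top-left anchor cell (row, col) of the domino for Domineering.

ply 1, X at (0,1,1,3) | h1:-1=-1→(0,0,1,3); h2:-1=-1→(0,1,0,3); h3:-1=-1→(0,1,1,2); h3:-2=-1→(0,1,1,1); h3:-3=+1→(0,1,1,0)*
ply 2, O at (0,1,1,0) | h1:-1=-1→(0,0,1,0)*; h2:-1=-1→(0,1,0,0)
ply 3, X at (0,0,1,0) | h2:-1=+1→(0,0,0,0)*
ply 4: (0,0,0,0) is terminal -1 (O); from (0,1,1,3) depth 5

X's best at [(0,1,1,3)]: h3:-3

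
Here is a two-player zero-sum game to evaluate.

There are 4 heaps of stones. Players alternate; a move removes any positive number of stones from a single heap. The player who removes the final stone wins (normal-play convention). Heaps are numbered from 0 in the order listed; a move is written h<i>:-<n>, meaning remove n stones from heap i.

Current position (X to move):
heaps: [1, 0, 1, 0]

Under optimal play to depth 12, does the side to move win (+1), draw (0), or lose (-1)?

value((1,0,1,0), X) = -1

[(1,0,1,0)] X move#1: h0:-1:-1/(0,0,1,0)*, h2:-1:-1/(1,0,0,0)
[(0,0,1,0)] O move#2: h2:-1:+1/(0,0,0,0)*
[(0,0,0,0)] end (terminal -1, X#3); searched (1,0,1,0) to 12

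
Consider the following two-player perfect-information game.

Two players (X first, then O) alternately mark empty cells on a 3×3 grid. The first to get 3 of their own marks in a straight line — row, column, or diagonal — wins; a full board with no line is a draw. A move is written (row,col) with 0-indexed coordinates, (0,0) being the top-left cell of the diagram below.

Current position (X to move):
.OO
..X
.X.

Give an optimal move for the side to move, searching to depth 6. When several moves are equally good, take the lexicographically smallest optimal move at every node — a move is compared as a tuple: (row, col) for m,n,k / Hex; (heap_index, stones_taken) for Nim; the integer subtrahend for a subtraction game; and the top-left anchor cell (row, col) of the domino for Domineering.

X's best at [.OO/..X/.X.]: (0,0)

p1 X@[.OO/..X/.X.]: (0,0)[XOO/..X/.X.]+1* (1,0)[.OO/X.X/.X.]-1 (1,1)[.OO/.XX/.X.]-1 (2,0)[.OO/..X/XX.]-1 (2,2)[.OO/..X/.XX]-1
p2 O@[XOO/..X/.X.]: (1,0)[XOO/O.X/.X.]-1* (1,1)[XOO/.OX/.X.]-1 (2,0)[XOO/..X/OX.]-1 (2,2)[XOO/..X/.XO]-1
p3 X@[XOO/O.X/.X.]: (1,1)[XOO/OXX/.X.]+0 (2,0)[XOO/O.X/XX.]+0 (2,2)[XOO/O.X/.XX]+1*
p4 O@[XOO/O.X/.XX]: (1,1)[XOO/OOX/.XX]-1* (2,0)[XOO/O.X/OXX]-1
p5 X@[XOO/OOX/.XX]: (2,0)[XOO/OOX/XXX]+1*
p6 O@[XOO/OOX/XXX] terminal -1; root [.OO/..X/.X.] d6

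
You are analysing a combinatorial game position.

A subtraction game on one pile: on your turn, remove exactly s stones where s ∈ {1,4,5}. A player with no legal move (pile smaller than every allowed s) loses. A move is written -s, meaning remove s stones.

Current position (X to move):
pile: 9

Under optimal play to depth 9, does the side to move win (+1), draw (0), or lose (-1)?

value(9, X) = +1

ply 1, X at 9 | -1=+1→8*; -4=-1→5; -5=-1→4
ply 2, O at 8 | -1=-1→7*; -4=-1→4; -5=-1→3
ply 3, X at 7 | -1=-1→6; -4=-1→3; -5=+1→2*
ply 4, O at 2 | -1=-1→1*
ply 5, X at 1 | -1=+1→0*
ply 6: 0 is terminal -1 (O); from 9 depth 9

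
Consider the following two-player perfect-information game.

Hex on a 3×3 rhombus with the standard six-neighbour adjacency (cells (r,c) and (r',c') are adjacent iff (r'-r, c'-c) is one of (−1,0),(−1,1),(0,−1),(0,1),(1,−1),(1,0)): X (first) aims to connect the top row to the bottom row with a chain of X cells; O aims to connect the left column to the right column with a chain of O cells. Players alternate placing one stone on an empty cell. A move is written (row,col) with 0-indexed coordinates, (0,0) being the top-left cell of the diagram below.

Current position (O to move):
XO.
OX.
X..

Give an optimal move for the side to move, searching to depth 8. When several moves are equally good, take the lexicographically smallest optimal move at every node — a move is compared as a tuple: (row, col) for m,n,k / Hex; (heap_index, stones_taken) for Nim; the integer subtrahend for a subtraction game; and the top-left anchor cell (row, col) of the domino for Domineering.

ply 1, O at XO./OX./X.. | (0,2)=+1→XOO/OX./X..*; (1,2)=-1→XO./OXO/X..; (2,1)=-1→XO./OX./XO.; (2,2)=-1→XO./OX./X.O
ply 2: XOO/OX./X.. is terminal -1 (X); from XO./OX./X.. depth 8

O's best at [XO./OX./X..]: (0,2)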